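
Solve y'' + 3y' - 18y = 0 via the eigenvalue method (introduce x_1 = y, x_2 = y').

Let x_1 = y, x_2 = y'. Then x_1' = x_2 and x_2' = 18x_1 - 3x_2.
A = [[0,1],[18,-3]]; det(A-λI) = λ^2 + 3λ - 18.
Eigenvalues λ = -6, 3 with eigenvectors (1,-6), (1,3).

y(t) = K_1e^(-6t) + K_2e^(3t)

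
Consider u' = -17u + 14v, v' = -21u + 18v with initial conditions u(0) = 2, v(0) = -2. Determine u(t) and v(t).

Coefficient matrix A = [[-17, 14], [-21, 18]].
Characteristic polynomial det(A - λI) = λ^2 - λ - 12 = 0.
Eigenvalues λ = -3, 4.
For λ=-3: (A-λI) row 1 is [-14, 14], so an eigenvector is (-1, -1).
For λ=4: (A-λI) row 1 is [-21, 14], so an eigenvector is (-2, -3).
General solution: C_1e^(-3t)(-1,-1) + C_2e^(4t)(-2,-3).
Applying u(0)=2, v(0)=-2 gives C_1=-10, C_2=4.

u(t) = -8e^(4t) + 10e^(-3t), v(t) = -12e^(4t) + 10e^(-3t)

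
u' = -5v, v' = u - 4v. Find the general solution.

u(t) = -2c_1e^(-2t)sin(t) - c_1e^(-2t)cos(t) - c_2e^(-2t)sin(t) + 2c_2e^(-2t)cos(t), v(t) = -c_1e^(-2t)sin(t) + c_2e^(-2t)cos(t)

Coefficient matrix A = [[0, -5], [1, -4]].
Characteristic polynomial det(A - λI) = λ^2 + 4λ + 5 = 0.
Eigenvalues λ = -2 ± i (complex conjugate pair).
For λ=-2+i: an eigenvector is (-1,0) - i(-2,-1) = (-1 + 2i, 0 + i).
A real fundamental pair from Re and Im of e^((-2+i)t)v: X_1 = e^(-2t)(cos(t)·(-1,0) + sin(t)·(-2,-1)), X_2 = e^(-2t)(sin(t)·(-1,0) - cos(t)·(-2,-1)).
General solution: c_1X_1 + c_2X_2.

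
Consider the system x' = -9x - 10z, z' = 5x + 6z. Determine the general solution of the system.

x(t) = -K_1e^(t) - 2K_2e^(-4t), z(t) = K_1e^(t) + K_2e^(-4t)

Coefficient matrix A = [[-9, -10], [5, 6]].
Characteristic polynomial det(A - λI) = λ^2 + 3λ - 4 = 0.
Eigenvalues λ = 1, -4.
For λ=1: (A-λI) row 1 is [-10, -10], so an eigenvector is (-1, 1).
For λ=-4: (A-λI) row 1 is [-5, -10], so an eigenvector is (-2, 1).
General solution: K_1e^(t)(-1,1) + K_2e^(-4t)(-2,1).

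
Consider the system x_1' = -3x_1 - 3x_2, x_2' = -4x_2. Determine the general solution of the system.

Coefficient matrix A = [[-3, -3], [0, -4]].
Characteristic polynomial det(A - λI) = λ^2 + 7λ + 12 = 0.
Eigenvalues λ = -3, -4.
For λ=-3: (A-λI) row 1 is [0, -3], so an eigenvector is (1, 0).
For λ=-4: (A-λI) row 1 is [1, -3], so an eigenvector is (-3, -1).
General solution: c_1e^(-3t)(1,0) + c_2e^(-4t)(-3,-1).

x_1(t) = c_1e^(-3t) - 3c_2e^(-4t), x_2(t) = -c_2e^(-4t)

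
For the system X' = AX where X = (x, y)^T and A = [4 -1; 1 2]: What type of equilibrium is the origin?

unstable improper node

A = [[4,-1],[1,2]]; det(A-λI) = λ^2 - 6λ + 9.
repeated λ = 3 with a single eigenvector.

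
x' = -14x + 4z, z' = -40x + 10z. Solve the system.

x(t) = C_1e^(-2t)cos(4t) + C_2e^(-2t)sin(4t), z(t) = -C_1e^(-2t)sin(4t) + 3C_1e^(-2t)cos(4t) + 3C_2e^(-2t)sin(4t) + C_2e^(-2t)cos(4t)

Coefficient matrix A = [[-14, 4], [-40, 10]].
Characteristic polynomial det(A - λI) = λ^2 + 4λ + 20 = 0.
Eigenvalues λ = -2 ± 4i (complex conjugate pair).
For λ=-2+4i: an eigenvector is (1,3) - i(0,-1) = (1, 3 + i).
A real fundamental pair from Re and Im of e^((-2+4i)t)v: X_1 = e^(-2t)(cos(4t)·(1,3) + sin(4t)·(0,-1)), X_2 = e^(-2t)(sin(4t)·(1,3) - cos(4t)·(0,-1)).
General solution: C_1X_1 + C_2X_2.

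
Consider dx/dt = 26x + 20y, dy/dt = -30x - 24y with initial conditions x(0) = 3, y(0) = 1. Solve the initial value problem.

x(t) = 11e^(6t) - 8e^(-4t), y(t) = -11e^(6t) + 12e^(-4t)

Coefficient matrix A = [[26, 20], [-30, -24]].
Characteristic polynomial det(A - λI) = λ^2 - 2λ - 24 = 0.
Eigenvalues λ = -4, 6.
For λ=-4: (A-λI) row 1 is [30, 20], so an eigenvector is (2, -3).
For λ=6: (A-λI) row 1 is [20, 20], so an eigenvector is (-1, 1).
General solution: K_1e^(-4t)(2,-3) + K_2e^(6t)(-1,1).
Applying x(0)=3, y(0)=1 gives K_1=-4, K_2=-11.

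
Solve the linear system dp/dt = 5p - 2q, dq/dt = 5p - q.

p(t) = -C_1e^(2t)sin(t) - C_1e^(2t)cos(t) - C_2e^(2t)sin(t) + C_2e^(2t)cos(t), q(t) = -2C_1e^(2t)sin(t) - C_1e^(2t)cos(t) - C_2e^(2t)sin(t) + 2C_2e^(2t)cos(t)

Coefficient matrix A = [[5, -2], [5, -1]].
Characteristic polynomial det(A - λI) = λ^2 - 4λ + 5 = 0.
Eigenvalues λ = 2 ± i (complex conjugate pair).
For λ=2+i: an eigenvector is (-1,-1) - i(-1,-2) = (-1 + i, -1 + 2i).
A real fundamental pair from Re and Im of e^((2+i)t)v: X_1 = e^(2t)(cos(t)·(-1,-1) + sin(t)·(-1,-2)), X_2 = e^(2t)(sin(t)·(-1,-1) - cos(t)·(-1,-2)).
General solution: C_1X_1 + C_2X_2.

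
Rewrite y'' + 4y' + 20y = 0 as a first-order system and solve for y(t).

y(t) = K_1e^(-2t)cos(4t) + K_2e^(-2t)sin(4t)

Let x_1 = y, x_2 = y'. Then x_1' = x_2 and x_2' = -20x_1 - 4x_2.
A = [[0,1],[-20,-4]]; det(A-λI) = λ^2 + 4λ + 20.
Eigenvalues λ = -2 ± 4i.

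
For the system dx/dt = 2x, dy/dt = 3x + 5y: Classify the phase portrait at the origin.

A = [[2,0],[3,5]]; det(A-λI) = λ^2 - 7λ + 10.
λ = 2, 5: both positive.

unstable node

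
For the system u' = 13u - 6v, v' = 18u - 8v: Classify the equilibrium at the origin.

unstable node

A = [[13,-6],[18,-8]]; det(A-λI) = λ^2 - 5λ + 4.
λ = 4, 1: both positive.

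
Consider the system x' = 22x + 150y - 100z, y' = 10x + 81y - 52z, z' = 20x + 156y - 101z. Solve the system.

Coefficient matrix A = [[22, 150, -100], [10, 81, -52], [20, 156, -101]].
det(A - λI) = 0 gives eigenvalues λ = 2, -3, 3.
For λ=2: eigenvector (5,2,4).
For λ=-3: eigenvector (2,1,2).
For λ=3: eigenvector (0,-2,-3).
General solution: c_1e^(2t)(5,2,4) + c_2e^(-3t)(2,1,2) + c_3e^(3t)(0,-2,-3).

x(t) = 5c_1e^(2t) + 2c_2e^(-3t), y(t) = 2c_1e^(2t) + c_2e^(-3t) - 2c_3e^(3t), z(t) = 4c_1e^(2t) + 2c_2e^(-3t) - 3c_3e^(3t)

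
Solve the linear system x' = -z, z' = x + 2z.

x(t) = c_1e^(t) + c_2te^(t) - 2c_2e^(t), z(t) = -c_1e^(t) - c_2te^(t) + c_2e^(t)

Coefficient matrix A = [[0, -1], [1, 2]].
Characteristic polynomial det(A - λI) = λ^2 - 2λ + 1 = 0.
Single eigenvalue λ = 1 with algebraic multiplicity 2.
Eigenvector v = (1,-1); generalized eigenvector w with (A-λI)w=v is (-2,1).
General solution: e^(t)[c_1·v + c_2·(t·v + w)].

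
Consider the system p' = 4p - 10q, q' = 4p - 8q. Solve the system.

p(t) = -2C_1e^(-2t)sin(2t) + C_1e^(-2t)cos(2t) + C_2e^(-2t)sin(2t) + 2C_2e^(-2t)cos(2t), q(t) = -C_1e^(-2t)sin(2t) + C_1e^(-2t)cos(2t) + C_2e^(-2t)sin(2t) + C_2e^(-2t)cos(2t)

Coefficient matrix A = [[4, -10], [4, -8]].
Characteristic polynomial det(A - λI) = λ^2 + 4λ + 8 = 0.
Eigenvalues λ = -2 ± 2i (complex conjugate pair).
For λ=-2+2i: an eigenvector is (1,1) - i(-2,-1) = (1 + 2i, 1 + i).
A real fundamental pair from Re and Im of e^((-2+2i)t)v: X_1 = e^(-2t)(cos(2t)·(1,1) + sin(2t)·(-2,-1)), X_2 = e^(-2t)(sin(2t)·(1,1) - cos(2t)·(-2,-1)).
General solution: C_1X_1 + C_2X_2.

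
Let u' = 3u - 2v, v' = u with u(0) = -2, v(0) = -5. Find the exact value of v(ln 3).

A = [[3,-2],[1,0]]; eigenvalues λ = 2, 1.
Eigenvectors: (-2,-1) for λ=2, (-1,-1) for λ=1.
From the initial condition, c_1 = -3, c_2 = 8.
v(ln 3) = (-3)(3^2)(-1) + (8)(3^1)(-1) = 3.

3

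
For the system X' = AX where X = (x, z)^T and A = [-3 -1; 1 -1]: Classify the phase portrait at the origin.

A = [[-3,-1],[1,-1]]; det(A-λI) = λ^2 + 4λ + 4.
repeated λ = -2 with a single eigenvector.

stable improper node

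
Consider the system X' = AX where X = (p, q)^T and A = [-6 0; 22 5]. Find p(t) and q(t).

Coefficient matrix A = [[-6, 0], [22, 5]].
Characteristic polynomial det(A - λI) = λ^2 + λ - 30 = 0.
Eigenvalues λ = 5, -6.
For λ=5: (A-λI) row 1 is [-11, 0], so an eigenvector is (0, -1).
For λ=-6: (A-λI) row 2 is [22, 11], so an eigenvector is (-1, 2).
General solution: c_1e^(5t)(0,-1) + c_2e^(-6t)(-1,2).

p(t) = -c_2e^(-6t), q(t) = -c_1e^(5t) + 2c_2e^(-6t)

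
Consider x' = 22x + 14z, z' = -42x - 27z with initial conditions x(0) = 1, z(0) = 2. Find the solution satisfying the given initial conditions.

Coefficient matrix A = [[22, 14], [-42, -27]].
Characteristic polynomial det(A - λI) = λ^2 + 5λ - 6 = 0.
Eigenvalues λ = -6, 1.
For λ=-6: (A-λI) row 1 is [28, 14], so an eigenvector is (1, -2).
For λ=1: (A-λI) row 1 is [21, 14], so an eigenvector is (2, -3).
General solution: K_1e^(-6t)(1,-2) + K_2e^(t)(2,-3).
Applying x(0)=1, z(0)=2 gives K_1=-7, K_2=4.

x(t) = 8e^(t) - 7e^(-6t), z(t) = -12e^(t) + 14e^(-6t)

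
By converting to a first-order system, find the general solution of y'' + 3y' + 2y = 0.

Let x_1 = y, x_2 = y'. Then x_1' = x_2 and x_2' = -2x_1 - 3x_2.
A = [[0,1],[-2,-3]]; det(A-λI) = λ^2 + 3λ + 2.
Eigenvalues λ = -1, -2 with eigenvectors (1,-1), (1,-2).

y(t) = C_1e^(-t) + C_2e^(-2t)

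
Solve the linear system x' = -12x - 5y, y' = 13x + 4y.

x(t) = c_1e^(-4t)sin(t) - 2c_1e^(-4t)cos(t) - 2c_2e^(-4t)sin(t) - c_2e^(-4t)cos(t), y(t) = -2c_1e^(-4t)sin(t) + 3c_1e^(-4t)cos(t) + 3c_2e^(-4t)sin(t) + 2c_2e^(-4t)cos(t)

Coefficient matrix A = [[-12, -5], [13, 4]].
Characteristic polynomial det(A - λI) = λ^2 + 8λ + 17 = 0.
Eigenvalues λ = -4 ± i (complex conjugate pair).
For λ=-4+i: an eigenvector is (-2,3) - i(1,-2) = (-2 - i, 3 + 2i).
A real fundamental pair from Re and Im of e^((-4+i)t)v: X_1 = e^(-4t)(cos(t)·(-2,3) + sin(t)·(1,-2)), X_2 = e^(-4t)(sin(t)·(-2,3) - cos(t)·(1,-2)).
General solution: c_1X_1 + c_2X_2.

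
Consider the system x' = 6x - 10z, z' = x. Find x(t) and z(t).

x(t) = 3C_1e^(3t)sin(t) + C_1e^(3t)cos(t) + C_2e^(3t)sin(t) - 3C_2e^(3t)cos(t), z(t) = C_1e^(3t)sin(t) - C_2e^(3t)cos(t)

Coefficient matrix A = [[6, -10], [1, 0]].
Characteristic polynomial det(A - λI) = λ^2 - 6λ + 10 = 0.
Eigenvalues λ = 3 ± i (complex conjugate pair).
For λ=3+i: an eigenvector is (1,0) - i(3,1) = (1 - 3i, 0 - i).
A real fundamental pair from Re and Im of e^((3+i)t)v: X_1 = e^(3t)(cos(t)·(1,0) + sin(t)·(3,1)), X_2 = e^(3t)(sin(t)·(1,0) - cos(t)·(3,1)).
General solution: C_1X_1 + C_2X_2.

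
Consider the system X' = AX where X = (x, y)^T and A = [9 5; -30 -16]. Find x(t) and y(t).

x(t) = C_1e^(-6t) - C_2e^(-t), y(t) = -3C_1e^(-6t) + 2C_2e^(-t)

Coefficient matrix A = [[9, 5], [-30, -16]].
Characteristic polynomial det(A - λI) = λ^2 + 7λ + 6 = 0.
Eigenvalues λ = -6, -1.
For λ=-6: (A-λI) row 1 is [15, 5], so an eigenvector is (1, -3).
For λ=-1: (A-λI) row 1 is [10, 5], so an eigenvector is (-1, 2).
General solution: C_1e^(-6t)(1,-3) + C_2e^(-t)(-1,2).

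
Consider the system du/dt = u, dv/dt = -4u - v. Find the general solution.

u(t) = -C_2e^(t), v(t) = -C_1e^(-t) + 2C_2e^(t)

Coefficient matrix A = [[1, 0], [-4, -1]].
Characteristic polynomial det(A - λI) = λ^2 - 1 = 0.
Eigenvalues λ = -1, 1.
For λ=-1: (A-λI) row 1 is [2, 0], so an eigenvector is (0, -1).
For λ=1: (A-λI) row 2 is [-4, -2], so an eigenvector is (-1, 2).
General solution: C_1e^(-t)(0,-1) + C_2e^(t)(-1,2).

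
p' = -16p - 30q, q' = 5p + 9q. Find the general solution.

p(t) = 2C_1e^(-t) + 3C_2e^(-6t), q(t) = -C_1e^(-t) - C_2e^(-6t)

Coefficient matrix A = [[-16, -30], [5, 9]].
Characteristic polynomial det(A - λI) = λ^2 + 7λ + 6 = 0.
Eigenvalues λ = -1, -6.
For λ=-1: (A-λI) row 1 is [-15, -30], so an eigenvector is (2, -1).
For λ=-6: (A-λI) row 1 is [-10, -30], so an eigenvector is (3, -1).
General solution: C_1e^(-t)(2,-1) + C_2e^(-6t)(3,-1).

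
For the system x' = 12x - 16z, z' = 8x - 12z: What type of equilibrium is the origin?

A = [[12,-16],[8,-12]]; det(A-λI) = λ^2 - 16.
λ = -4, 4: opposite signs.

saddle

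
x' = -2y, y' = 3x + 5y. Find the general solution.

Coefficient matrix A = [[0, -2], [3, 5]].
Characteristic polynomial det(A - λI) = λ^2 - 5λ + 6 = 0.
Eigenvalues λ = 3, 2.
For λ=3: (A-λI) row 1 is [-3, -2], so an eigenvector is (-2, 3).
For λ=2: (A-λI) row 1 is [-2, -2], so an eigenvector is (-1, 1).
General solution: K_1e^(3t)(-2,3) + K_2e^(2t)(-1,1).

x(t) = -2K_1e^(3t) - K_2e^(2t), y(t) = 3K_1e^(3t) + K_2e^(2t)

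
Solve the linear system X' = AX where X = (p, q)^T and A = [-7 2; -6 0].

p(t) = K_1e^(-3t) + 2K_2e^(-4t), q(t) = 2K_1e^(-3t) + 3K_2e^(-4t)

Coefficient matrix A = [[-7, 2], [-6, 0]].
Characteristic polynomial det(A - λI) = λ^2 + 7λ + 12 = 0.
Eigenvalues λ = -3, -4.
For λ=-3: (A-λI) row 1 is [-4, 2], so an eigenvector is (1, 2).
For λ=-4: (A-λI) row 1 is [-3, 2], so an eigenvector is (2, 3).
General solution: K_1e^(-3t)(1,2) + K_2e^(-4t)(2,3).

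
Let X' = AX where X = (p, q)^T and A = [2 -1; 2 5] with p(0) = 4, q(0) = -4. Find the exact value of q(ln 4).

A = [[2,-1],[2,5]]; eigenvalues λ = 3, 4.
Eigenvectors: (-1,1) for λ=3, (1,-2) for λ=4.
From the initial condition, c_1 = -4, c_2 = 0.
q(ln 4) = (-4)(4^3)(1) + (0)(4^4)(-2) = -256.

-256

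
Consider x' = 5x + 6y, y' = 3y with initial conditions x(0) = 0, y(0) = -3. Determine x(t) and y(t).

x(t) = -9e^(5t) + 9e^(3t), y(t) = -3e^(3t)

Coefficient matrix A = [[5, 6], [0, 3]].
Characteristic polynomial det(A - λI) = λ^2 - 8λ + 15 = 0.
Eigenvalues λ = 5, 3.
For λ=5: (A-λI) row 1 is [0, 6], so an eigenvector is (1, 0).
For λ=3: (A-λI) row 1 is [2, 6], so an eigenvector is (-3, 1).
General solution: c_1e^(5t)(1,0) + c_2e^(3t)(-3,1).
Applying x(0)=0, y(0)=-3 gives c_1=-9, c_2=-3.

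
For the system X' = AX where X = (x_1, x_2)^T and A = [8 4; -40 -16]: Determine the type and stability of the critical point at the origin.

stable spiral

A = [[8,4],[-40,-16]]; det(A-λI) = λ^2 + 8λ + 32.
λ = -4 ± 4i: negative real part.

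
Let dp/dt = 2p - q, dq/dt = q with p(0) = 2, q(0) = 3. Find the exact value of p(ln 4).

-4

A = [[2,-1],[0,1]]; eigenvalues λ = 2, 1.
Eigenvectors: (-1,0) for λ=2, (1,1) for λ=1.
From the initial condition, c_1 = 1, c_2 = 3.
p(ln 4) = (1)(4^2)(-1) + (3)(4^1)(1) = -4.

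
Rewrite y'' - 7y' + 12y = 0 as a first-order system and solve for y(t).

y(t) = K_1e^(4t) + K_2e^(3t)

Let x_1 = y, x_2 = y'. Then x_1' = x_2 and x_2' = -12x_1 + 7x_2.
A = [[0,1],[-12,7]]; det(A-λI) = λ^2 - 7λ + 12.
Eigenvalues λ = 4, 3 with eigenvectors (1,4), (1,3).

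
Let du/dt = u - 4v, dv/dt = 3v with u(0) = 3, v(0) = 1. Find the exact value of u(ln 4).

-108

A = [[1,-4],[0,3]]; eigenvalues λ = 1, 3.
Eigenvectors: (1,0) for λ=1, (-2,1) for λ=3.
From the initial condition, c_1 = 5, c_2 = 1.
u(ln 4) = (5)(4^1)(1) + (1)(4^3)(-2) = -108.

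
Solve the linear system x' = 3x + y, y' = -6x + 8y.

x(t) = c_1e^(6t) + c_2e^(5t), y(t) = 3c_1e^(6t) + 2c_2e^(5t)

Coefficient matrix A = [[3, 1], [-6, 8]].
Characteristic polynomial det(A - λI) = λ^2 - 11λ + 30 = 0.
Eigenvalues λ = 6, 5.
For λ=6: (A-λI) row 1 is [-3, 1], so an eigenvector is (1, 3).
For λ=5: (A-λI) row 1 is [-2, 1], so an eigenvector is (1, 2).
General solution: c_1e^(6t)(1,3) + c_2e^(5t)(1,2).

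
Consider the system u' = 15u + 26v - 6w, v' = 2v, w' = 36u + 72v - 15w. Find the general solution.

u(t) = -2c_1e^(2t) + c_2e^(3t) + c_3e^(-3t), v(t) = c_1e^(2t), w(t) = 2c_2e^(3t) + 3c_3e^(-3t)

Coefficient matrix A = [[15, 26, -6], [0, 2, 0], [36, 72, -15]].
det(A - λI) = 0 gives eigenvalues λ = 2, 3, -3.
For λ=2: eigenvector (-2,1,0).
For λ=3: eigenvector (1,0,2).
For λ=-3: eigenvector (1,0,3).
General solution: c_1e^(2t)(-2,1,0) + c_2e^(3t)(1,0,2) + c_3e^(-3t)(1,0,3).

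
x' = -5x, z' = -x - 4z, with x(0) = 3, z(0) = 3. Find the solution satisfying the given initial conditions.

x(t) = 3e^(-5t), z(t) = 3e^(-5t)

Coefficient matrix A = [[-5, 0], [-1, -4]].
Characteristic polynomial det(A - λI) = λ^2 + 9λ + 20 = 0.
Eigenvalues λ = -5, -4.
For λ=-5: (A-λI) row 2 is [-1, 1], so an eigenvector is (-1, -1).
For λ=-4: (A-λI) row 1 is [-1, 0], so an eigenvector is (0, 1).
General solution: c_1e^(-5t)(-1,-1) + c_2e^(-4t)(0,1).
Applying x(0)=3, z(0)=3 gives c_1=-3, c_2=0.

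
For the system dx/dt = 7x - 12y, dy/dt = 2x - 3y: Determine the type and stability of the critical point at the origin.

unstable node

A = [[7,-12],[2,-3]]; det(A-λI) = λ^2 - 4λ + 3.
λ = 3, 1: both positive.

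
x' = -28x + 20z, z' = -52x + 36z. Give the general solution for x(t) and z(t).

x(t) = -C_1e^(4t)sin(4t) + 2C_1e^(4t)cos(4t) + 2C_2e^(4t)sin(4t) + C_2e^(4t)cos(4t), z(t) = -2C_1e^(4t)sin(4t) + 3C_1e^(4t)cos(4t) + 3C_2e^(4t)sin(4t) + 2C_2e^(4t)cos(4t)

Coefficient matrix A = [[-28, 20], [-52, 36]].
Characteristic polynomial det(A - λI) = λ^2 - 8λ + 32 = 0.
Eigenvalues λ = 4 ± 4i (complex conjugate pair).
For λ=4+4i: an eigenvector is (2,3) - i(-1,-2) = (2 + i, 3 + 2i).
A real fundamental pair from Re and Im of e^((4+4i)t)v: X_1 = e^(4t)(cos(4t)·(2,3) + sin(4t)·(-1,-2)), X_2 = e^(4t)(sin(4t)·(2,3) - cos(4t)·(-1,-2)).
General solution: C_1X_1 + C_2X_2.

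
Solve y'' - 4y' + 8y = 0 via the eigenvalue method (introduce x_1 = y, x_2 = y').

Let x_1 = y, x_2 = y'. Then x_1' = x_2 and x_2' = -8x_1 + 4x_2.
A = [[0,1],[-8,4]]; det(A-λI) = λ^2 - 4λ + 8.
Eigenvalues λ = 2 ± 2i.

y(t) = K_1e^(2t)cos(2t) + K_2e^(2t)sin(2t)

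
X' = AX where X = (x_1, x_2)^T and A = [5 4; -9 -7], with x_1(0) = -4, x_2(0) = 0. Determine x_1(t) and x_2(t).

x_1(t) = -24te^(-t) - 4e^(-t), x_2(t) = 36te^(-t)

Coefficient matrix A = [[5, 4], [-9, -7]].
Characteristic polynomial det(A - λI) = λ^2 + 2λ + 1 = 0.
Single eigenvalue λ = -1 with algebraic multiplicity 2.
Eigenvector v = (-2,3); generalized eigenvector w with (A-λI)w=v is (-1,1).
General solution: e^(-t)[K_1·v + K_2·(t·v + w)].
Applying x_1(0)=-4, x_2(0)=0 gives K_1=-4, K_2=12.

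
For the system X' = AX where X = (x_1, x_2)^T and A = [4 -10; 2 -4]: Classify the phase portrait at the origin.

A = [[4,-10],[2,-4]]; det(A-λI) = λ^2 + 4.
λ = 0 ± 2i: zero real part.

center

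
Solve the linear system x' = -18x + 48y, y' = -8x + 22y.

Coefficient matrix A = [[-18, 48], [-8, 22]].
Characteristic polynomial det(A - λI) = λ^2 - 4λ - 12 = 0.
Eigenvalues λ = -2, 6.
For λ=-2: (A-λI) row 1 is [-16, 48], so an eigenvector is (3, 1).
For λ=6: (A-λI) row 1 is [-24, 48], so an eigenvector is (2, 1).
General solution: c_1e^(-2t)(3,1) + c_2e^(6t)(2,1).

x(t) = 3c_1e^(-2t) + 2c_2e^(6t), y(t) = c_1e^(-2t) + c_2e^(6t)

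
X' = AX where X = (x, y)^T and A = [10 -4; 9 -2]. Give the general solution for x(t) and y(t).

Coefficient matrix A = [[10, -4], [9, -2]].
Characteristic polynomial det(A - λI) = λ^2 - 8λ + 16 = 0.
Single eigenvalue λ = 4 with algebraic multiplicity 2.
Eigenvector v = (2,3); generalized eigenvector w with (A-λI)w=v is (1,1).
General solution: e^(4t)[C_1·v + C_2·(t·v + w)].

x(t) = 2C_1e^(4t) + 2C_2te^(4t) + C_2e^(4t), y(t) = 3C_1e^(4t) + 3C_2te^(4t) + C_2e^(4t)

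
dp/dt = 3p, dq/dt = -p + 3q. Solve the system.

p(t) = -K_2e^(3t), q(t) = K_1e^(3t) + K_2te^(3t) - 2K_2e^(3t)

Coefficient matrix A = [[3, 0], [-1, 3]].
Characteristic polynomial det(A - λI) = λ^2 - 6λ + 9 = 0.
Single eigenvalue λ = 3 with algebraic multiplicity 2.
Eigenvector v = (0,1); generalized eigenvector w with (A-λI)w=v is (-1,-2).
General solution: e^(3t)[K_1·v + K_2·(t·v + w)].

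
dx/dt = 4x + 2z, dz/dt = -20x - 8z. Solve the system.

x(t) = C_1e^(-2t)cos(2t) + C_2e^(-2t)sin(2t), z(t) = -C_1e^(-2t)sin(2t) - 3C_1e^(-2t)cos(2t) - 3C_2e^(-2t)sin(2t) + C_2e^(-2t)cos(2t)

Coefficient matrix A = [[4, 2], [-20, -8]].
Characteristic polynomial det(A - λI) = λ^2 + 4λ + 8 = 0.
Eigenvalues λ = -2 ± 2i (complex conjugate pair).
For λ=-2+2i: an eigenvector is (1,-3) - i(0,-1) = (1, -3 + i).
A real fundamental pair from Re and Im of e^((-2+2i)t)v: X_1 = e^(-2t)(cos(2t)·(1,-3) + sin(2t)·(0,-1)), X_2 = e^(-2t)(sin(2t)·(1,-3) - cos(2t)·(0,-1)).
General solution: C_1X_1 + C_2X_2.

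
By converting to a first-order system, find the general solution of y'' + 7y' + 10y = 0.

Let x_1 = y, x_2 = y'. Then x_1' = x_2 and x_2' = -10x_1 - 7x_2.
A = [[0,1],[-10,-7]]; det(A-λI) = λ^2 + 7λ + 10.
Eigenvalues λ = -2, -5 with eigenvectors (1,-2), (1,-5).

y(t) = C_1e^(-2t) + C_2e^(-5t)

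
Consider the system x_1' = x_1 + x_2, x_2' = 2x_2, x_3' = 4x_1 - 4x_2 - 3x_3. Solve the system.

Coefficient matrix A = [[1, 1, 0], [0, 2, 0], [4, -4, -3]].
det(A - λI) = 0 gives eigenvalues λ = 1, -3, 2.
For λ=1: eigenvector (1,0,1).
For λ=-3: eigenvector (0,0,1).
For λ=2: eigenvector (1,1,0).
General solution: c_1e^(t)(1,0,1) + c_2e^(-3t)(0,0,1) + c_3e^(2t)(1,1,0).

x_1(t) = c_1e^(t) + c_3e^(2t), x_2(t) = c_3e^(2t), x_3(t) = c_1e^(t) + c_2e^(-3t)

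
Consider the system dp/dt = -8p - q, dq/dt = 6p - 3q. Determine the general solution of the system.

Coefficient matrix A = [[-8, -1], [6, -3]].
Characteristic polynomial det(A - λI) = λ^2 + 11λ + 30 = 0.
Eigenvalues λ = -5, -6.
For λ=-5: (A-λI) row 1 is [-3, -1], so an eigenvector is (1, -3).
For λ=-6: (A-λI) row 1 is [-2, -1], so an eigenvector is (-1, 2).
General solution: K_1e^(-5t)(1,-3) + K_2e^(-6t)(-1,2).

p(t) = K_1e^(-5t) - K_2e^(-6t), q(t) = -3K_1e^(-5t) + 2K_2e^(-6t)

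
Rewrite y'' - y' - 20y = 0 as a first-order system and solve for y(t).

y(t) = c_1e^(5t) + c_2e^(-4t)

Let x_1 = y, x_2 = y'. Then x_1' = x_2 and x_2' = 20x_1 + x_2.
A = [[0,1],[20,1]]; det(A-λI) = λ^2 - λ - 20.
Eigenvalues λ = 5, -4 with eigenvectors (1,5), (1,-4).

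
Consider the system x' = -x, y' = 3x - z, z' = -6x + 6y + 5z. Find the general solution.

x(t) = c_1e^(-t), y(t) = -c_1e^(-t) - c_2e^(3t) + c_3e^(2t), z(t) = 2c_1e^(-t) + 3c_2e^(3t) - 2c_3e^(2t)

Coefficient matrix A = [[-1, 0, 0], [3, 0, -1], [-6, 6, 5]].
det(A - λI) = 0 gives eigenvalues λ = -1, 3, 2.
For λ=-1: eigenvector (1,-1,2).
For λ=3: eigenvector (0,-1,3).
For λ=2: eigenvector (0,1,-2).
General solution: c_1e^(-t)(1,-1,2) + c_2e^(3t)(0,-1,3) + c_3e^(2t)(0,1,-2).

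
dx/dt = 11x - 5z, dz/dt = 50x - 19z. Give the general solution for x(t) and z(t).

Coefficient matrix A = [[11, -5], [50, -19]].
Characteristic polynomial det(A - λI) = λ^2 + 8λ + 41 = 0.
Eigenvalues λ = -4 ± 5i (complex conjugate pair).
For λ=-4+5i: an eigenvector is (1,3) - i(0,1) = (1, 3 - i).
A real fundamental pair from Re and Im of e^((-4+5i)t)v: X_1 = e^(-4t)(cos(5t)·(1,3) + sin(5t)·(0,1)), X_2 = e^(-4t)(sin(5t)·(1,3) - cos(5t)·(0,1)).
General solution: K_1X_1 + K_2X_2.

x(t) = K_1e^(-4t)cos(5t) + K_2e^(-4t)sin(5t), z(t) = K_1e^(-4t)sin(5t) + 3K_1e^(-4t)cos(5t) + 3K_2e^(-4t)sin(5t) - K_2e^(-4t)cos(5t)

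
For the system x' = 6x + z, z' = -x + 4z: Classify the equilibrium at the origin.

A = [[6,1],[-1,4]]; det(A-λI) = λ^2 - 10λ + 25.
repeated λ = 5 with a single eigenvector.

unstable improper node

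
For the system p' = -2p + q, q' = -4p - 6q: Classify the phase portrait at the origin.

stable improper node

A = [[-2,1],[-4,-6]]; det(A-λI) = λ^2 + 8λ + 16.
repeated λ = -4 with a single eigenvector.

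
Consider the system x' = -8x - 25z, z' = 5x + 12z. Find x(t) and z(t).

Coefficient matrix A = [[-8, -25], [5, 12]].
Characteristic polynomial det(A - λI) = λ^2 - 4λ + 29 = 0.
Eigenvalues λ = 2 ± 5i (complex conjugate pair).
For λ=2+5i: an eigenvector is (-2,1) - i(-1,0) = (-2 + i, 1).
A real fundamental pair from Re and Im of e^((2+5i)t)v: X_1 = e^(2t)(cos(5t)·(-2,1) + sin(5t)·(-1,0)), X_2 = e^(2t)(sin(5t)·(-2,1) - cos(5t)·(-1,0)).
General solution: C_1X_1 + C_2X_2.

x(t) = -C_1e^(2t)sin(5t) - 2C_1e^(2t)cos(5t) - 2C_2e^(2t)sin(5t) + C_2e^(2t)cos(5t), z(t) = C_1e^(2t)cos(5t) + C_2e^(2t)sin(5t)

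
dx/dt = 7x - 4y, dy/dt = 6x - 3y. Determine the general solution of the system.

Coefficient matrix A = [[7, -4], [6, -3]].
Characteristic polynomial det(A - λI) = λ^2 - 4λ + 3 = 0.
Eigenvalues λ = 3, 1.
For λ=3: (A-λI) row 1 is [4, -4], so an eigenvector is (1, 1).
For λ=1: (A-λI) row 1 is [6, -4], so an eigenvector is (2, 3).
General solution: K_1e^(3t)(1,1) + K_2e^(t)(2,3).

x(t) = K_1e^(3t) + 2K_2e^(t), y(t) = K_1e^(3t) + 3K_2e^(t)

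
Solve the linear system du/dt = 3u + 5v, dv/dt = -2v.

Coefficient matrix A = [[3, 5], [0, -2]].
Characteristic polynomial det(A - λI) = λ^2 - λ - 6 = 0.
Eigenvalues λ = 3, -2.
For λ=3: (A-λI) row 1 is [0, 5], so an eigenvector is (-1, 0).
For λ=-2: (A-λI) row 1 is [5, 5], so an eigenvector is (-1, 1).
General solution: C_1e^(3t)(-1,0) + C_2e^(-2t)(-1,1).

u(t) = -C_1e^(3t) - C_2e^(-2t), v(t) = C_2e^(-2t)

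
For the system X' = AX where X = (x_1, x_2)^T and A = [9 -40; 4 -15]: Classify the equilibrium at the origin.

stable spiral

A = [[9,-40],[4,-15]]; det(A-λI) = λ^2 + 6λ + 25.
λ = -3 ± 4i: negative real part.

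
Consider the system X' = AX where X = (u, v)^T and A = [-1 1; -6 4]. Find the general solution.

Coefficient matrix A = [[-1, 1], [-6, 4]].
Characteristic polynomial det(A - λI) = λ^2 - 3λ + 2 = 0.
Eigenvalues λ = 1, 2.
For λ=1: (A-λI) row 1 is [-2, 1], so an eigenvector is (-1, -2).
For λ=2: (A-λI) row 1 is [-3, 1], so an eigenvector is (1, 3).
General solution: K_1e^(t)(-1,-2) + K_2e^(2t)(1,3).

u(t) = -K_1e^(t) + K_2e^(2t), v(t) = -2K_1e^(t) + 3K_2e^(2t)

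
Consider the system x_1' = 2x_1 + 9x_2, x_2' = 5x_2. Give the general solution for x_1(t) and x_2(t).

Coefficient matrix A = [[2, 9], [0, 5]].
Characteristic polynomial det(A - λI) = λ^2 - 7λ + 10 = 0.
Eigenvalues λ = 2, 5.
For λ=2: (A-λI) row 1 is [0, 9], so an eigenvector is (1, 0).
For λ=5: (A-λI) row 1 is [-3, 9], so an eigenvector is (3, 1).
General solution: c_1e^(2t)(1,0) + c_2e^(5t)(3,1).

x_1(t) = c_1e^(2t) + 3c_2e^(5t), x_2(t) = c_2e^(5t)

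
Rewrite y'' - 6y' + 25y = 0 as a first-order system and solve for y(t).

y(t) = c_1e^(3t)cos(4t) + c_2e^(3t)sin(4t)

Let x_1 = y, x_2 = y'. Then x_1' = x_2 and x_2' = -25x_1 + 6x_2.
A = [[0,1],[-25,6]]; det(A-λI) = λ^2 - 6λ + 25.
Eigenvalues λ = 3 ± 4i.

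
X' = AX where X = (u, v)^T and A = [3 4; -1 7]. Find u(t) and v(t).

u(t) = -2c_1e^(5t) - 2c_2te^(5t) - 3c_2e^(5t), v(t) = -c_1e^(5t) - c_2te^(5t) - 2c_2e^(5t)

Coefficient matrix A = [[3, 4], [-1, 7]].
Characteristic polynomial det(A - λI) = λ^2 - 10λ + 25 = 0.
Single eigenvalue λ = 5 with algebraic multiplicity 2.
Eigenvector v = (-2,-1); generalized eigenvector w with (A-λI)w=v is (-3,-2).
General solution: e^(5t)[c_1·v + c_2·(t·v + w)].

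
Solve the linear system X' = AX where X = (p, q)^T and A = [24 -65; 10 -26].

p(t) = 3C_1e^(-t)sin(5t) - 2C_1e^(-t)cos(5t) - 2C_2e^(-t)sin(5t) - 3C_2e^(-t)cos(5t), q(t) = C_1e^(-t)sin(5t) - C_1e^(-t)cos(5t) - C_2e^(-t)sin(5t) - C_2e^(-t)cos(5t)

Coefficient matrix A = [[24, -65], [10, -26]].
Characteristic polynomial det(A - λI) = λ^2 + 2λ + 26 = 0.
Eigenvalues λ = -1 ± 5i (complex conjugate pair).
For λ=-1+5i: an eigenvector is (-2,-1) - i(3,1) = (-2 - 3i, -1 - i).
A real fundamental pair from Re and Im of e^((-1+5i)t)v: X_1 = e^(-t)(cos(5t)·(-2,-1) + sin(5t)·(3,1)), X_2 = e^(-t)(sin(5t)·(-2,-1) - cos(5t)·(3,1)).
General solution: C_1X_1 + C_2X_2.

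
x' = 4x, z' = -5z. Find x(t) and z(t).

x(t) = -c_2e^(4t), z(t) = c_1e^(-5t)

Coefficient matrix A = [[4, 0], [0, -5]].
Characteristic polynomial det(A - λI) = λ^2 + λ - 20 = 0.
Eigenvalues λ = -5, 4.
For λ=-5: (A-λI) row 1 is [9, 0], so an eigenvector is (0, 1).
For λ=4: (A-λI) row 2 is [0, -9], so an eigenvector is (-1, 0).
General solution: c_1e^(-5t)(0,1) + c_2e^(4t)(-1,0).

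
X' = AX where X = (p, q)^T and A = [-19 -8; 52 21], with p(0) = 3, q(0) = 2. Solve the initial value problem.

p(t) = -19e^(t)sin(4t) + 3e^(t)cos(4t), q(t) = 49e^(t)sin(4t) + 2e^(t)cos(4t)

Coefficient matrix A = [[-19, -8], [52, 21]].
Characteristic polynomial det(A - λI) = λ^2 - 2λ + 17 = 0.
Eigenvalues λ = 1 ± 4i (complex conjugate pair).
For λ=1+4i: an eigenvector is (1,-3) - i(1,-2) = (1 - i, -3 + 2i).
A real fundamental pair from Re and Im of e^((1+4i)t)v: X_1 = e^(t)(cos(4t)·(1,-3) + sin(4t)·(1,-2)), X_2 = e^(t)(sin(4t)·(1,-3) - cos(4t)·(1,-2)).
General solution: K_1X_1 + K_2X_2.
Applying p(0)=3, q(0)=2 gives K_1=-8, K_2=-11.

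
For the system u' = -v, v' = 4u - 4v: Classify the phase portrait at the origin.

A = [[0,-1],[4,-4]]; det(A-λI) = λ^2 + 4λ + 4.
repeated λ = -2 with a single eigenvector.

stable improper node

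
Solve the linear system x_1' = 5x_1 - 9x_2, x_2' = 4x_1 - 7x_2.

x_1(t) = 3c_1e^(-t) + 3c_2te^(-t) + 2c_2e^(-t), x_2(t) = 2c_1e^(-t) + 2c_2te^(-t) + c_2e^(-t)

Coefficient matrix A = [[5, -9], [4, -7]].
Characteristic polynomial det(A - λI) = λ^2 + 2λ + 1 = 0.
Single eigenvalue λ = -1 with algebraic multiplicity 2.
Eigenvector v = (3,2); generalized eigenvector w with (A-λI)w=v is (2,1).
General solution: e^(-t)[c_1·v + c_2·(t·v + w)].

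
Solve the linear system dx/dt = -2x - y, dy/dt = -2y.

x(t) = K_1e^(-2t) + K_2te^(-2t) - 2K_2e^(-2t), y(t) = -K_2e^(-2t)

Coefficient matrix A = [[-2, -1], [0, -2]].
Characteristic polynomial det(A - λI) = λ^2 + 4λ + 4 = 0.
Single eigenvalue λ = -2 with algebraic multiplicity 2.
Eigenvector v = (1,0); generalized eigenvector w with (A-λI)w=v is (-2,-1).
General solution: e^(-2t)[K_1·v + K_2·(t·v + w)].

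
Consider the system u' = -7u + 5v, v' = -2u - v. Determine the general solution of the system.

Coefficient matrix A = [[-7, 5], [-2, -1]].
Characteristic polynomial det(A - λI) = λ^2 + 8λ + 17 = 0.
Eigenvalues λ = -4 ± i (complex conjugate pair).
For λ=-4+i: an eigenvector is (1,1) - i(2,1) = (1 - 2i, 1 - i).
A real fundamental pair from Re and Im of e^((-4+i)t)v: X_1 = e^(-4t)(cos(t)·(1,1) + sin(t)·(2,1)), X_2 = e^(-4t)(sin(t)·(1,1) - cos(t)·(2,1)).
General solution: C_1X_1 + C_2X_2.

u(t) = 2C_1e^(-4t)sin(t) + C_1e^(-4t)cos(t) + C_2e^(-4t)sin(t) - 2C_2e^(-4t)cos(t), v(t) = C_1e^(-4t)sin(t) + C_1e^(-4t)cos(t) + C_2e^(-4t)sin(t) - C_2e^(-4t)cos(t)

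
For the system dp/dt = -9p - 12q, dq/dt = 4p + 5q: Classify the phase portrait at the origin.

A = [[-9,-12],[4,5]]; det(A-λI) = λ^2 + 4λ + 3.
λ = -1, -3: both negative.

stable node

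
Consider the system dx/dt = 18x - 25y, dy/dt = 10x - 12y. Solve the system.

x(t) = -2K_1e^(3t)sin(5t) + K_1e^(3t)cos(5t) + K_2e^(3t)sin(5t) + 2K_2e^(3t)cos(5t), y(t) = -K_1e^(3t)sin(5t) + K_1e^(3t)cos(5t) + K_2e^(3t)sin(5t) + K_2e^(3t)cos(5t)

Coefficient matrix A = [[18, -25], [10, -12]].
Characteristic polynomial det(A - λI) = λ^2 - 6λ + 34 = 0.
Eigenvalues λ = 3 ± 5i (complex conjugate pair).
For λ=3+5i: an eigenvector is (1,1) - i(-2,-1) = (1 + 2i, 1 + i).
A real fundamental pair from Re and Im of e^((3+5i)t)v: X_1 = e^(3t)(cos(5t)·(1,1) + sin(5t)·(-2,-1)), X_2 = e^(3t)(sin(5t)·(1,1) - cos(5t)·(-2,-1)).
General solution: K_1X_1 + K_2X_2.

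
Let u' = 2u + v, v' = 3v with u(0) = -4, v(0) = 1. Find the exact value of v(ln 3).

27

A = [[2,1],[0,3]]; eigenvalues λ = 2, 3.
Eigenvectors: (1,0) for λ=2, (-1,-1) for λ=3.
From the initial condition, c_1 = -5, c_2 = -1.
v(ln 3) = (-5)(3^2)(0) + (-1)(3^3)(-1) = 27.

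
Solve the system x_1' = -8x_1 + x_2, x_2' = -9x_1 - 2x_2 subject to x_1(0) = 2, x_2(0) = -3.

x_1(t) = -9te^(-5t) + 2e^(-5t), x_2(t) = -27te^(-5t) - 3e^(-5t)

Coefficient matrix A = [[-8, 1], [-9, -2]].
Characteristic polynomial det(A - λI) = λ^2 + 10λ + 25 = 0.
Single eigenvalue λ = -5 with algebraic multiplicity 2.
Eigenvector v = (-1,-3); generalized eigenvector w with (A-λI)w=v is (0,-1).
General solution: e^(-5t)[C_1·v + C_2·(t·v + w)].
Applying x_1(0)=2, x_2(0)=-3 gives C_1=-2, C_2=9.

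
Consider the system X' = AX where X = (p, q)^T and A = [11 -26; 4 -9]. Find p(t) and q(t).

Coefficient matrix A = [[11, -26], [4, -9]].
Characteristic polynomial det(A - λI) = λ^2 - 2λ + 5 = 0.
Eigenvalues λ = 1 ± 2i (complex conjugate pair).
For λ=1+2i: an eigenvector is (2,1) - i(-3,-1) = (2 + 3i, 1 + i).
A real fundamental pair from Re and Im of e^((1+2i)t)v: X_1 = e^(t)(cos(2t)·(2,1) + sin(2t)·(-3,-1)), X_2 = e^(t)(sin(2t)·(2,1) - cos(2t)·(-3,-1)).
General solution: c_1X_1 + c_2X_2.

p(t) = -3c_1e^(t)sin(2t) + 2c_1e^(t)cos(2t) + 2c_2e^(t)sin(2t) + 3c_2e^(t)cos(2t), q(t) = -c_1e^(t)sin(2t) + c_1e^(t)cos(2t) + c_2e^(t)sin(2t) + c_2e^(t)cos(2t)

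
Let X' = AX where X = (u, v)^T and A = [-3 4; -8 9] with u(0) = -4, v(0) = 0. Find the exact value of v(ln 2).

A = [[-3,4],[-8,9]]; eigenvalues λ = 1, 5.
Eigenvectors: (-1,-1) for λ=1, (-1,-2) for λ=5.
From the initial condition, c_1 = 8, c_2 = -4.
v(ln 2) = (8)(2^1)(-1) + (-4)(2^5)(-2) = 240.

240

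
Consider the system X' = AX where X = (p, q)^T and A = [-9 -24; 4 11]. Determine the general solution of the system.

p(t) = -3c_1e^(-t) - 2c_2e^(3t), q(t) = c_1e^(-t) + c_2e^(3t)

Coefficient matrix A = [[-9, -24], [4, 11]].
Characteristic polynomial det(A - λI) = λ^2 - 2λ - 3 = 0.
Eigenvalues λ = -1, 3.
For λ=-1: (A-λI) row 1 is [-8, -24], so an eigenvector is (-3, 1).
For λ=3: (A-λI) row 1 is [-12, -24], so an eigenvector is (-2, 1).
General solution: c_1e^(-t)(-3,1) + c_2e^(3t)(-2,1).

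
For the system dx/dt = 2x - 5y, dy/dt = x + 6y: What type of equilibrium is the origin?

unstable spiral

A = [[2,-5],[1,6]]; det(A-λI) = λ^2 - 8λ + 17.
λ = 4 ± i: positive real part.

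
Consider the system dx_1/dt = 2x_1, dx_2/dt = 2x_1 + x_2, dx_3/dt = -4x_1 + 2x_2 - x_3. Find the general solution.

x_1(t) = K_1e^(2t), x_2(t) = 2K_1e^(2t) + K_2e^(t), x_3(t) = K_2e^(t) + K_3e^(-t)

Coefficient matrix A = [[2, 0, 0], [2, 1, 0], [-4, 2, -1]].
det(A - λI) = 0 gives eigenvalues λ = 2, 1, -1.
For λ=2: eigenvector (1,2,0).
For λ=1: eigenvector (0,1,1).
For λ=-1: eigenvector (0,0,1).
General solution: K_1e^(2t)(1,2,0) + K_2e^(t)(0,1,1) + K_3e^(-t)(0,0,1).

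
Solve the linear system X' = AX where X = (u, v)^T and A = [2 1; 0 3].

u(t) = -C_1e^(3t) + C_2e^(2t), v(t) = -C_1e^(3t)

Coefficient matrix A = [[2, 1], [0, 3]].
Characteristic polynomial det(A - λI) = λ^2 - 5λ + 6 = 0.
Eigenvalues λ = 3, 2.
For λ=3: (A-λI) row 1 is [-1, 1], so an eigenvector is (-1, -1).
For λ=2: (A-λI) row 1 is [0, 1], so an eigenvector is (1, 0).
General solution: C_1e^(3t)(-1,-1) + C_2e^(2t)(1,0).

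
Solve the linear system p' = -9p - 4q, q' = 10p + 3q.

Coefficient matrix A = [[-9, -4], [10, 3]].
Characteristic polynomial det(A - λI) = λ^2 + 6λ + 13 = 0.
Eigenvalues λ = -3 ± 2i (complex conjugate pair).
For λ=-3+2i: an eigenvector is (-1,1) - i(1,-2) = (-1 - i, 1 + 2i).
A real fundamental pair from Re and Im of e^((-3+2i)t)v: X_1 = e^(-3t)(cos(2t)·(-1,1) + sin(2t)·(1,-2)), X_2 = e^(-3t)(sin(2t)·(-1,1) - cos(2t)·(1,-2)).
General solution: K_1X_1 + K_2X_2.

p(t) = K_1e^(-3t)sin(2t) - K_1e^(-3t)cos(2t) - K_2e^(-3t)sin(2t) - K_2e^(-3t)cos(2t), q(t) = -2K_1e^(-3t)sin(2t) + K_1e^(-3t)cos(2t) + K_2e^(-3t)sin(2t) + 2K_2e^(-3t)cos(2t)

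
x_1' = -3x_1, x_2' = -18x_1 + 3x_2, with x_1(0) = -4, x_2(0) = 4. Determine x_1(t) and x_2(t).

x_1(t) = -4e^(-3t), x_2(t) = 16e^(3t) - 12e^(-3t)

Coefficient matrix A = [[-3, 0], [-18, 3]].
Characteristic polynomial det(A - λI) = λ^2 - 9 = 0.
Eigenvalues λ = 3, -3.
For λ=3: (A-λI) row 1 is [-6, 0], so an eigenvector is (0, 1).
For λ=-3: (A-λI) row 2 is [-18, 6], so an eigenvector is (-1, -3).
General solution: c_1e^(3t)(0,1) + c_2e^(-3t)(-1,-3).
Applying x_1(0)=-4, x_2(0)=4 gives c_1=16, c_2=4.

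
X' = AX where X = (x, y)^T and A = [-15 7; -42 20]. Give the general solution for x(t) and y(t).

x(t) = -C_1e^(-t) - C_2e^(6t), y(t) = -2C_1e^(-t) - 3C_2e^(6t)

Coefficient matrix A = [[-15, 7], [-42, 20]].
Characteristic polynomial det(A - λI) = λ^2 - 5λ - 6 = 0.
Eigenvalues λ = -1, 6.
For λ=-1: (A-λI) row 1 is [-14, 7], so an eigenvector is (-1, -2).
For λ=6: (A-λI) row 1 is [-21, 7], so an eigenvector is (-1, -3).
General solution: C_1e^(-t)(-1,-2) + C_2e^(6t)(-1,-3).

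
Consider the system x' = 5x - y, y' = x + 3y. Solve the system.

Coefficient matrix A = [[5, -1], [1, 3]].
Characteristic polynomial det(A - λI) = λ^2 - 8λ + 16 = 0.
Single eigenvalue λ = 4 with algebraic multiplicity 2.
Eigenvector v = (1,1); generalized eigenvector w with (A-λI)w=v is (-2,-3).
General solution: e^(4t)[C_1·v + C_2·(t·v + w)].

x(t) = C_1e^(4t) + C_2te^(4t) - 2C_2e^(4t), y(t) = C_1e^(4t) + C_2te^(4t) - 3C_2e^(4t)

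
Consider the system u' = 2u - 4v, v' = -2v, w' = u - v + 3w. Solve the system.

Coefficient matrix A = [[2, -4, 0], [0, -2, 0], [1, -1, 3]].
det(A - λI) = 0 gives eigenvalues λ = 2, -2, 3.
For λ=2: eigenvector (1,0,-1).
For λ=-2: eigenvector (1,1,0).
For λ=3: eigenvector (0,0,1).
General solution: c_1e^(2t)(1,0,-1) + c_2e^(-2t)(1,1,0) + c_3e^(3t)(0,0,1).

u(t) = c_1e^(2t) + c_2e^(-2t), v(t) = c_2e^(-2t), w(t) = -c_1e^(2t) + c_3e^(3t)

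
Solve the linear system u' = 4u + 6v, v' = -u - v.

u(t) = 2C_1e^(t) + 3C_2e^(2t), v(t) = -C_1e^(t) - C_2e^(2t)

Coefficient matrix A = [[4, 6], [-1, -1]].
Characteristic polynomial det(A - λI) = λ^2 - 3λ + 2 = 0.
Eigenvalues λ = 1, 2.
For λ=1: (A-λI) row 1 is [3, 6], so an eigenvector is (2, -1).
For λ=2: (A-λI) row 1 is [2, 6], so an eigenvector is (3, -1).
General solution: C_1e^(t)(2,-1) + C_2e^(2t)(3,-1).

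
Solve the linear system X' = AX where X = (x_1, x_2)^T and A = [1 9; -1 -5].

Coefficient matrix A = [[1, 9], [-1, -5]].
Characteristic polynomial det(A - λI) = λ^2 + 4λ + 4 = 0.
Single eigenvalue λ = -2 with algebraic multiplicity 2.
Eigenvector v = (3,-1); generalized eigenvector w with (A-λI)w=v is (1,0).
General solution: e^(-2t)[c_1·v + c_2·(t·v + w)].

x_1(t) = 3c_1e^(-2t) + 3c_2te^(-2t) + c_2e^(-2t), x_2(t) = -c_1e^(-2t) - c_2te^(-2t)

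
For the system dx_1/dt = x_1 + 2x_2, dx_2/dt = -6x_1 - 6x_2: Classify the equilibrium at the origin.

A = [[1,2],[-6,-6]]; det(A-λI) = λ^2 + 5λ + 6.
λ = -3, -2: both negative.

stable node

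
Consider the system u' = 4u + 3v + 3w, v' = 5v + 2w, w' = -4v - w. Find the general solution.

Coefficient matrix A = [[4, 3, 3], [0, 5, 2], [0, -4, -1]].
det(A - λI) = 0 gives eigenvalues λ = 3, 1, 4.
For λ=3: eigenvector (0,1,-1).
For λ=1: eigenvector (1,1,-2).
For λ=4: eigenvector (1,0,0).
General solution: K_1e^(3t)(0,1,-1) + K_2e^(t)(1,1,-2) + K_3e^(4t)(1,0,0).

u(t) = K_2e^(t) + K_3e^(4t), v(t) = K_1e^(3t) + K_2e^(t), w(t) = -K_1e^(3t) - 2K_2e^(t)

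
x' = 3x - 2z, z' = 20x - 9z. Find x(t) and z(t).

Coefficient matrix A = [[3, -2], [20, -9]].
Characteristic polynomial det(A - λI) = λ^2 + 6λ + 13 = 0.
Eigenvalues λ = -3 ± 2i (complex conjugate pair).
For λ=-3+2i: an eigenvector is (0,-1) - i(1,3) = (0 - i, -1 - 3i).
A real fundamental pair from Re and Im of e^((-3+2i)t)v: X_1 = e^(-3t)(cos(2t)·(0,-1) + sin(2t)·(1,3)), X_2 = e^(-3t)(sin(2t)·(0,-1) - cos(2t)·(1,3)).
General solution: K_1X_1 + K_2X_2.

x(t) = K_1e^(-3t)sin(2t) - K_2e^(-3t)cos(2t), z(t) = 3K_1e^(-3t)sin(2t) - K_1e^(-3t)cos(2t) - K_2e^(-3t)sin(2t) - 3K_2e^(-3t)cos(2t)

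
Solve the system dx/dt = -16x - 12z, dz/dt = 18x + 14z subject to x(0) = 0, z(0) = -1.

Coefficient matrix A = [[-16, -12], [18, 14]].
Characteristic polynomial det(A - λI) = λ^2 + 2λ - 8 = 0.
Eigenvalues λ = 2, -4.
For λ=2: (A-λI) row 1 is [-18, -12], so an eigenvector is (-2, 3).
For λ=-4: (A-λI) row 1 is [-12, -12], so an eigenvector is (-1, 1).
General solution: c_1e^(2t)(-2,3) + c_2e^(-4t)(-1,1).
Applying x(0)=0, z(0)=-1 gives c_1=-1, c_2=2.

x(t) = 2e^(2t) - 2e^(-4t), z(t) = -3e^(2t) + 2e^(-4t)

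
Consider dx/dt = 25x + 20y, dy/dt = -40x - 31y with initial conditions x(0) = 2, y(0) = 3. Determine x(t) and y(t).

Coefficient matrix A = [[25, 20], [-40, -31]].
Characteristic polynomial det(A - λI) = λ^2 + 6λ + 25 = 0.
Eigenvalues λ = -3 ± 4i (complex conjugate pair).
For λ=-3+4i: an eigenvector is (1,-1) - i(2,-3) = (1 - 2i, -1 + 3i).
A real fundamental pair from Re and Im of e^((-3+4i)t)v: X_1 = e^(-3t)(cos(4t)·(1,-1) + sin(4t)·(2,-3)), X_2 = e^(-3t)(sin(4t)·(1,-1) - cos(4t)·(2,-3)).
General solution: K_1X_1 + K_2X_2.
Applying x(0)=2, y(0)=3 gives K_1=12, K_2=5.

x(t) = 29e^(-3t)sin(4t) + 2e^(-3t)cos(4t), y(t) = -41e^(-3t)sin(4t) + 3e^(-3t)cos(4t)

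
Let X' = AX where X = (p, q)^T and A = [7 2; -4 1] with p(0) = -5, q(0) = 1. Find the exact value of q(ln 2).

A = [[7,2],[-4,1]]; eigenvalues λ = 5, 3.
Eigenvectors: (1,-1) for λ=5, (-1,2) for λ=3.
From the initial condition, c_1 = -9, c_2 = -4.
q(ln 2) = (-9)(2^5)(-1) + (-4)(2^3)(2) = 224.

224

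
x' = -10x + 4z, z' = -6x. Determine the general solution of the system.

Coefficient matrix A = [[-10, 4], [-6, 0]].
Characteristic polynomial det(A - λI) = λ^2 + 10λ + 24 = 0.
Eigenvalues λ = -4, -6.
For λ=-4: (A-λI) row 1 is [-6, 4], so an eigenvector is (-2, -3).
For λ=-6: (A-λI) row 1 is [-4, 4], so an eigenvector is (-1, -1).
General solution: C_1e^(-4t)(-2,-3) + C_2e^(-6t)(-1,-1).

x(t) = -2C_1e^(-4t) - C_2e^(-6t), z(t) = -3C_1e^(-4t) - C_2e^(-6t)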